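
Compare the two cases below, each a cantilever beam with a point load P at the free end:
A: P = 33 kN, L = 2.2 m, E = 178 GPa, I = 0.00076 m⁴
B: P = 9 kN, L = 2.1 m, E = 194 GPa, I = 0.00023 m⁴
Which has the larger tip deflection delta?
Model: a cantilever beam with a point load P at the free end, so delta = (P·L^3) / (3·E·I) (SI units).
  A: delta = (33000 × 2.2^3) / (3 × (1.78 × 10¹¹) × 0.00076) = 0.0008658 m = 0.8658 mm
  B: delta = (9000 × 2.1^3) / (3 × (1.94 × 10¹¹) × 0.00023) = 0.0006227 m = 0.6227 mm
0.8658 mm > 0.6227 mm, so A is larger.
Final answer: A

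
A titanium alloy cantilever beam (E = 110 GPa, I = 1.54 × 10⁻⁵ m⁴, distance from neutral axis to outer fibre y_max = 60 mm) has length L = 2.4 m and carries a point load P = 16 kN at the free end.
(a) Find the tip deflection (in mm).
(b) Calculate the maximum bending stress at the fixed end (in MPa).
(a) Tip deflection of a cantilever with an end point load: δ = P·L^3 / (3·E·I). Convert P = 16 kN = 16000 N, E = 110 GPa = 1.1 × 10¹¹ Pa.
  δ = (16000 × 2.4^3) / (3 × (1.1 × 10¹¹) × (1.54 × 10⁻⁵)) = 0.04352 m = 43.52 mm
(b) Maximum bending moment at the fixed end: M = P·L = 16000 × 2.4 = 38400 N·m. Convert y_max = 60 mm = 0.06 m.
  σ = M·y_max / I = (38400 × 0.06) / (1.54 × 10⁻⁵) = 1.496 × 10⁸ Pa = 149.6 MPa
Final answer: (a) δ = 43.52 mm, (b) σ = 149.6 MPa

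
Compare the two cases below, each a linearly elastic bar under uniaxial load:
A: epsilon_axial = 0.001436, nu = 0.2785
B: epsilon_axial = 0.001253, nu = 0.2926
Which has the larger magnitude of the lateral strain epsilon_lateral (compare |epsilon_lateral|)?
Model: a linearly elastic bar under uniaxial load, so epsilon_lateral = -nu·epsilon_axial (SI units).
  A: epsilon_lateral = -(0.2785 × 0.001436) = -0.0003999
  B: epsilon_lateral = -(0.2926 × 0.001253) = -0.0003666
|epsilon_lateral|: A = 0.0003999, B = 0.0003666, so A is larger in magnitude.
Final answer: A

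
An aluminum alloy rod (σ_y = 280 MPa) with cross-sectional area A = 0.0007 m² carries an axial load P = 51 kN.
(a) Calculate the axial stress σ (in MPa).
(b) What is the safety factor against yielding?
(a) Axial stress σ = P/A. Convert P = 51 kN = 51000 N.
  σ = 51000 / 0.0007 = 7.286 × 10⁷ Pa = 72.86 MPa
(b) Safety factor SF = σ_y/σ = 280 / 72.86 = 3.843
Final answer: (a) σ = 72.86 MPa, (b) SF = 3.843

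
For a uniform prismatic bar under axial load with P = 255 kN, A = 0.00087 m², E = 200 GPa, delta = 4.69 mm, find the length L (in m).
Model: a uniform prismatic bar under axial load, so delta = (P·L) / (A·E).
Solve for L: L = (delta·A·E) / P.
Convert to SI units:
  P = 255 kN = 255000 N
  E = 200 GPa = 2 × 10¹¹ Pa
  delta = 4.69 mm = 0.00469 m
Substitute:
  L = (0.00469 × 0.00087 × (2 × 10¹¹)) / 255000
  L = 3.2 m
Final answer: L = 3.2 m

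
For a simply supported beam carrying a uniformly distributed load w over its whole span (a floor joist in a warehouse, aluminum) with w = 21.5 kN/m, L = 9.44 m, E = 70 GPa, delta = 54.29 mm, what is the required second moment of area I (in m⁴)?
Model: a simply supported beam carrying a uniformly distributed load w over its whole span, so delta = (5·w·L^4) / (384·E·I).
Solve for I: I = (5·w·L^4) / (384·delta·E).
Convert to SI units:
  w = 21.5 kN/m = 21500 N/m
  E = 70 GPa = 7 × 10¹⁰ Pa
  delta = 54.29 mm = 0.05429 m
Substitute:
  I = (5 × 21500 × 9.44^4) / (384 × 0.05429 × (7 × 10¹⁰))
  I = 0.000585 m⁴
Final answer: I = 0.000585 m⁴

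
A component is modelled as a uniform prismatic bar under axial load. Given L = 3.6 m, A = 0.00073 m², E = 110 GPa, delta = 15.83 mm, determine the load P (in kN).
Model: a uniform prismatic bar under axial load, so delta = (P·L) / (A·E).
Solve for P: P = (delta·A·E) / L.
Convert to SI units:
  E = 110 GPa = 1.1 × 10¹¹ Pa
  delta = 15.83 mm = 0.01583 m
Substitute:
  P = (0.01583 × 0.00073 × (1.1 × 10¹¹)) / 3.6
  P = 353100 N
Convert: P = 353100 N = 353.1 kN
Final answer: P = 353.1 kN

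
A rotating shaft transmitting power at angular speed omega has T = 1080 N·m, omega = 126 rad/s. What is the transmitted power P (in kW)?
Model: a rotating shaft transmitting power at angular speed omega, so P = T·omega.
Substitute:
  P = 1080 × 126
  P = 136100 W
Convert: P = 136100 W = 136.1 kW
Final answer: P = 136.1 kW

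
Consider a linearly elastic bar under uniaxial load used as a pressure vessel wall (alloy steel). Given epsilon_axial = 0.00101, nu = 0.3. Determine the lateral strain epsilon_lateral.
Model: a linearly elastic bar under uniaxial load, so epsilon_lateral = -nu·epsilon_axial.
Substitute:
  epsilon_lateral = -(0.3 × 0.00101)
  epsilon_lateral = -0.000303
Final answer: epsilon_lateral = -0.000303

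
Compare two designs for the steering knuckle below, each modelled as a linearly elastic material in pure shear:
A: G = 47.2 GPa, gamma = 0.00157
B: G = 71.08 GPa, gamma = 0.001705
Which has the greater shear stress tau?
Model: a linearly elastic material in pure shear, so tau = G·gamma (SI units).
  A: tau = (4.72 × 10¹⁰) × 0.00157 = 7.41 × 10⁷ Pa = 74.1 MPa
  B: tau = (7.108 × 10¹⁰) × 0.001705 = 1.212 × 10⁸ Pa = 121.2 MPa
121.2 MPa > 74.1 MPa, so B is larger.
Final answer: B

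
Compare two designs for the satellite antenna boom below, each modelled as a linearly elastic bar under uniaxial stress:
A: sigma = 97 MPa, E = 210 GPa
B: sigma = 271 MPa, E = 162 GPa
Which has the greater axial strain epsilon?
Model: a linearly elastic bar under uniaxial stress, so epsilon = sigma / E (SI units).
  A: epsilon = (9.7 × 10⁷) / (2.1 × 10¹¹) = 0.0004619
  B: epsilon = (2.71 × 10⁸) / (1.62 × 10¹¹) = 0.001673
0.001673 > 0.0004619, so B is larger.
Final answer: B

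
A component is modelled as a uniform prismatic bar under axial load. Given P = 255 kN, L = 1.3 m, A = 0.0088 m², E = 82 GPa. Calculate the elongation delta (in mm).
Model: a uniform prismatic bar under axial load, so delta = (P·L) / (A·E).
Convert to SI units:
  P = 255 kN = 255000 N
  E = 82 GPa = 8.2 × 10¹⁰ Pa
Substitute:
  delta = (255000 × 1.3) / (0.0088 × (8.2 × 10¹⁰))
  delta = 0.0004594 m
Convert: delta = 0.0004594 m = 0.4594 mm
Final answer: delta = 0.4594 mm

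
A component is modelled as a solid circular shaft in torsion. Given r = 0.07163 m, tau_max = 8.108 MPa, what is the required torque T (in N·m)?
Model: a solid circular shaft in torsion, so tau_max = (2·T) / (π·r^3).
Solve for T: T = (π·tau_max·r^3) / 2.
Convert to SI units:
  tau_max = 8.108 MPa = 8.108 × 10⁶ Pa
Substitute:
  T = (π × (8.108 × 10⁶) × 0.07163^3) / 2
  T = 4681 N·m
Final answer: T = 4681 N·m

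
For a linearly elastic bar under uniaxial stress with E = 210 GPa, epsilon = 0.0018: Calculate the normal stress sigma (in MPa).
Model: a linearly elastic bar under uniaxial stress, so sigma = E·epsilon.
Convert to SI units:
  E = 210 GPa = 2.1 × 10¹¹ Pa
Substitute:
  sigma = (2.1 × 10¹¹) × 0.0018
  sigma = 3.78 × 10⁸ Pa
Convert: sigma = 3.78 × 10⁸ Pa = 378 MPa
Final answer: sigma = 378 MPa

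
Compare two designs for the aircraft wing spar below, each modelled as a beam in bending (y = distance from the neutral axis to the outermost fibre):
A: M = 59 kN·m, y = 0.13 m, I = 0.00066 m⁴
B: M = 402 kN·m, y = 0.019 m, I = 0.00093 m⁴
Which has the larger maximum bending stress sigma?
Model: a beam in bending (y = distance from the neutral axis to the outermost fibre), so sigma = (M·y) / I (SI units).
  A: sigma = (59000 × 0.13) / 0.00066 = 1.162 × 10⁷ Pa = 11.62 MPa
  B: sigma = (402000 × 0.019) / 0.00093 = 8.213 × 10⁶ Pa = 8.213 MPa
11.62 MPa > 8.213 MPa, so A is larger.
Final answer: A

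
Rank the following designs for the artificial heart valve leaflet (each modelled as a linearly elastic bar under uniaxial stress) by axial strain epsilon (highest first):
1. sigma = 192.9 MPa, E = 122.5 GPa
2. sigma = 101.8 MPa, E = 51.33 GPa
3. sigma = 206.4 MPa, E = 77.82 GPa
Model: a linearly elastic bar under uniaxial stress, so epsilon = sigma / E (SI units).
  Case 1: epsilon = (1.929 × 10⁸) / (1.225 × 10¹¹) = 0.001575
  Case 2: epsilon = (1.018 × 10⁸) / (5.133 × 10¹⁰) = 0.001983
  Case 3: epsilon = (2.064 × 10⁸) / (7.782 × 10¹⁰) = 0.002652
Ordering: 0.002652 (case 3) > 0.001983 (case 2) > 0.001575 (case 1)
Final answer: 3, 2, 1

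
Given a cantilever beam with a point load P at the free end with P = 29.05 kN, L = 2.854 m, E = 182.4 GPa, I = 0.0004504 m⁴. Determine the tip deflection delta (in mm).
Model: a cantilever beam with a point load P at the free end, so delta = (P·L^3) / (3·E·I).
Convert to SI units:
  P = 29.05 kN = 29050 N
  E = 182.4 GPa = 1.824 × 10¹¹ Pa
Substitute:
  delta = (29050 × 2.854^3) / (3 × (1.824 × 10¹¹) × 0.0004504)
  delta = 0.00274 m
Convert: delta = 0.00274 m = 2.74 mm
Final answer: delta = 2.74 mm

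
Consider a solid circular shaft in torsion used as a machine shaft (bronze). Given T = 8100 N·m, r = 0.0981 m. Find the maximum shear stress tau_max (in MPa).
Model: a solid circular shaft in torsion, so tau_max = (2·T) / (π·r^3).
Substitute:
  tau_max = (2 × 8100) / (π × 0.0981^3)
  tau_max = 5.462 × 10⁶ Pa
Convert: tau_max = 5.462 × 10⁶ Pa = 5.462 MPa
Final answer: tau_max = 5.462 MPa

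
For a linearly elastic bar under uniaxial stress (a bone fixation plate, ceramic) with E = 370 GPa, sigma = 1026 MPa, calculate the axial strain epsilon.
Model: a linearly elastic bar under uniaxial stress, so sigma = E·epsilon.
Solve for epsilon: epsilon = sigma / E.
Convert to SI units:
  E = 370 GPa = 3.7 × 10¹¹ Pa
  sigma = 1026 MPa = 1.026 × 10⁹ Pa
Substitute:
  epsilon = (1.026 × 10⁹) / (3.7 × 10¹¹)
  epsilon = 0.002773
Final answer: epsilon = 0.002773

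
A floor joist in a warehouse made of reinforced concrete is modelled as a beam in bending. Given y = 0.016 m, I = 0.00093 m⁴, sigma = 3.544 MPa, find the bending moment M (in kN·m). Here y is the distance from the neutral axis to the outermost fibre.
Model: a beam in bending, so sigma = (M·y) / I.
Solve for M: M = (sigma·I) / y.
Convert to SI units:
  sigma = 3.544 MPa = 3.544 × 10⁶ Pa
Substitute:
  M = ((3.544 × 10⁶) × 0.00093) / 0.016
  M = 206000 N·m
Convert: M = 206000 N·m = 206 kN·m
Final answer: M = 206 kN·m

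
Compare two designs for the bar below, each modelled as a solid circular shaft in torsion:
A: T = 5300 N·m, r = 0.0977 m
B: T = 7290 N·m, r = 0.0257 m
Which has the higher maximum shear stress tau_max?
Model: a solid circular shaft in torsion, so tau_max = (2·T) / (π·r^3) (SI units).
  A: tau_max = (2 × 5300) / (π × 0.0977^3) = 3.618 × 10⁶ Pa = 3.618 MPa
  B: tau_max = (2 × 7290) / (π × 0.0257^3) = 2.734 × 10⁸ Pa = 273.4 MPa
273.4 MPa > 3.618 MPa, so B is larger.
Final answer: B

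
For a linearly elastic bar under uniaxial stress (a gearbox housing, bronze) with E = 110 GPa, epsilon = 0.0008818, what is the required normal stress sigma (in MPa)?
Model: a linearly elastic bar under uniaxial stress, so epsilon = sigma / E.
Solve for sigma: sigma = epsilon·E.
Convert to SI units:
  E = 110 GPa = 1.1 × 10¹¹ Pa
Substitute:
  sigma = 0.0008818 × (1.1 × 10¹¹)
  sigma = 9.7 × 10⁷ Pa
Convert: sigma = 9.7 × 10⁷ Pa = 97 MPa
Final answer: sigma = 97 MPa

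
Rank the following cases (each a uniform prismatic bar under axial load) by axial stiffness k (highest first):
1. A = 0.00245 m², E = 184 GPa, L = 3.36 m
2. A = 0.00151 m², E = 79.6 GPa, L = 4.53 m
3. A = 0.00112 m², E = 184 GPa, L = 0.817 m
Model: a uniform prismatic bar under axial load, so k = (A·E) / L (SI units).
  Case 1: k = (0.00245 × (1.84 × 10¹¹)) / 3.36 = 1.342 × 10⁸ N/m = 134.2 MN/m
  Case 2: k = (0.00151 × (7.96 × 10¹⁰)) / 4.53 = 2.653 × 10⁷ N/m = 26.53 MN/m
  Case 3: k = (0.00112 × (1.84 × 10¹¹)) / 0.817 = 2.522 × 10⁸ N/m = 252.2 MN/m
Ordering: 252.2 MN/m (case 3) > 134.2 MN/m (case 1) > 26.53 MN/m (case 2)
Final answer: 3, 1, 2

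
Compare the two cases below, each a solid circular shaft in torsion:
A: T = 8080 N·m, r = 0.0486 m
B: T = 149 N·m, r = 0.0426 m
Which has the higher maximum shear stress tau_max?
Model: a solid circular shaft in torsion, so tau_max = (2·T) / (π·r^3) (SI units).
  A: tau_max = (2 × 8080) / (π × 0.0486^3) = 4.481 × 10⁷ Pa = 44.81 MPa
  B: tau_max = (2 × 149) / (π × 0.0426^3) = 1.227 × 10⁶ Pa = 1.227 MPa
44.81 MPa > 1.227 MPa, so A is larger.
Final answer: A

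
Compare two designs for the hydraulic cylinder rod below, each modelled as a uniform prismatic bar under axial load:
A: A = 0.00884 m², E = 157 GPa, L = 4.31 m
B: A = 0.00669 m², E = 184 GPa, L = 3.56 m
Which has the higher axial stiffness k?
Model: a uniform prismatic bar under axial load, so k = (A·E) / L (SI units).
  A: k = (0.00884 × (1.57 × 10¹¹)) / 4.31 = 3.22 × 10⁸ N/m = 322 MN/m
  B: k = (0.00669 × (1.84 × 10¹¹)) / 3.56 = 3.458 × 10⁸ N/m = 345.8 MN/m
345.8 MN/m > 322 MN/m, so B is larger.
Final answer: B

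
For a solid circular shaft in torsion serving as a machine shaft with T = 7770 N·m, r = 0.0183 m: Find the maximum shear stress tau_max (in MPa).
Model: a solid circular shaft in torsion, so tau_max = (2·T) / (π·r^3).
Substitute:
  tau_max = (2 × 7770) / (π × 0.0183^3)
  tau_max = 8.071 × 10⁸ Pa
Convert: tau_max = 8.071 × 10⁸ Pa = 807.1 MPa
Final answer: tau_max = 807.1 MPa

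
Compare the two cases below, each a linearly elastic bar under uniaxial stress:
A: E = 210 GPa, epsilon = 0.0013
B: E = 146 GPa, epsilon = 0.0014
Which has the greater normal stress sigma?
Model: a linearly elastic bar under uniaxial stress, so sigma = E·epsilon (SI units).
  A: sigma = (2.1 × 10¹¹) × 0.0013 = 2.73 × 10⁸ Pa = 273 MPa
  B: sigma = (1.46 × 10¹¹) × 0.0014 = 2.044 × 10⁸ Pa = 204.4 MPa
273 MPa > 204.4 MPa, so A is larger.
Final answer: A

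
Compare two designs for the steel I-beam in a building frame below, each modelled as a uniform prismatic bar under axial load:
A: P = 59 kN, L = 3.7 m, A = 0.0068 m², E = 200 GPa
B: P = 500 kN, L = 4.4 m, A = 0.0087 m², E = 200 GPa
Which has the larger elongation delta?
Model: a uniform prismatic bar under axial load, so delta = (P·L) / (A·E) (SI units).
  A: delta = (59000 × 3.7) / (0.0068 × (2 × 10¹¹)) = 0.0001605 m = 0.1605 mm
  B: delta = (500000 × 4.4) / (0.0087 × (2 × 10¹¹)) = 0.001264 m = 1.264 mm
1.264 mm > 0.1605 mm, so B is larger.
Final answer: B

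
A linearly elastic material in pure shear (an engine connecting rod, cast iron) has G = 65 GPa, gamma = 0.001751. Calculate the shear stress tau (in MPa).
Model: a linearly elastic material in pure shear, so tau = G·gamma.
Convert to SI units:
  G = 65 GPa = 6.5 × 10¹⁰ Pa
Substitute:
  tau = (6.5 × 10¹⁰) × 0.001751
  tau = 1.138 × 10⁸ Pa
Convert: tau = 1.138 × 10⁸ Pa = 113.8 MPa
Final answer: tau = 113.8 MPa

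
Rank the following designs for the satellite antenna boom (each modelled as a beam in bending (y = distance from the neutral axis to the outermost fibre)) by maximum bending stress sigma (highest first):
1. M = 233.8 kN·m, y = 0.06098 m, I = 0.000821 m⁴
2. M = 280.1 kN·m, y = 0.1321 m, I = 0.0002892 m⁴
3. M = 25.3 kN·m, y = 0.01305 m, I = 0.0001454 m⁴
Model: a beam in bending (y = distance from the neutral axis to the outermost fibre), so sigma = (M·y) / I (SI units).
  Case 1: sigma = (233800 × 0.06098) / 0.000821 = 1.737 × 10⁷ Pa = 17.37 MPa
  Case 2: sigma = (280100 × 0.1321) / 0.0002892 = 1.279 × 10⁸ Pa = 127.9 MPa
  Case 3: sigma = (25300 × 0.01305) / 0.0001454 = 2.271 × 10⁶ Pa = 2.271 MPa
Ordering: 127.9 MPa (case 2) > 17.37 MPa (case 1) > 2.271 MPa (case 3)
Final answer: 2, 1, 3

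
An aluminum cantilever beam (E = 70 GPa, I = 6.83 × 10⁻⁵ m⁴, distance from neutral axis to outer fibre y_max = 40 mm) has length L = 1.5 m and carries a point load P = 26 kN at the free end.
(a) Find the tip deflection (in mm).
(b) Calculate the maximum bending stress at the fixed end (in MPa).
(a) Tip deflection of a cantilever with an end point load: δ = P·L^3 / (3·E·I). Convert P = 26 kN = 26000 N, E = 70 GPa = 7 × 10¹⁰ Pa.
  δ = (26000 × 1.5^3) / (3 × (7 × 10¹⁰) × (6.83 × 10⁻⁵)) = 0.006118 m = 6.118 mm
(b) Maximum bending moment at the fixed end: M = P·L = 26000 × 1.5 = 39000 N·m. Convert y_max = 40 mm = 0.04 m.
  σ = M·y_max / I = (39000 × 0.04) / (6.83 × 10⁻⁵) = 2.284 × 10⁷ Pa = 22.84 MPa
Final answer: (a) δ = 6.118 mm, (b) σ = 22.84 MPa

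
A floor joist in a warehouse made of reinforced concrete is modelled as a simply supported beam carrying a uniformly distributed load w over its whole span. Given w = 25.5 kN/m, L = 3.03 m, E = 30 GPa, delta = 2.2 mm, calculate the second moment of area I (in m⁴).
Model: a simply supported beam carrying a uniformly distributed load w over its whole span, so delta = (5·w·L^4) / (384·E·I).
Solve for I: I = (5·w·L^4) / (384·delta·E).
Convert to SI units:
  w = 25.5 kN/m = 25500 N/m
  E = 30 GPa = 3 × 10¹⁰ Pa
  delta = 2.2 mm = 0.0022 m
Substitute:
  I = (5 × 25500 × 3.03^4) / (384 × 0.0022 × (3 × 10¹⁰))
  I = 0.000424 m⁴
Final answer: I = 0.000424 m⁴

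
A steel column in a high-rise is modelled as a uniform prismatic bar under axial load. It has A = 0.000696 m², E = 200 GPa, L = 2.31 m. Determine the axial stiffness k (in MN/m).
Model: a uniform prismatic bar under axial load, so k = (A·E) / L.
Convert to SI units:
  E = 200 GPa = 2 × 10¹¹ Pa
Substitute:
  k = (0.000696 × (2 × 10¹¹)) / 2.31
  k = 6.026 × 10⁷ N/m
Convert: k = 6.026 × 10⁷ N/m = 60.26 MN/m
Final answer: k = 60.26 MN/m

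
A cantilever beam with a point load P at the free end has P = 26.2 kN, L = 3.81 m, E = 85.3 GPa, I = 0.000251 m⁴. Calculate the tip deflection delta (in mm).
Model: a cantilever beam with a point load P at the free end, so delta = (P·L^3) / (3·E·I).
Convert to SI units:
  P = 26.2 kN = 26200 N
  E = 85.3 GPa = 8.53 × 10¹⁰ Pa
Substitute:
  delta = (26200 × 3.81^3) / (3 × (8.53 × 10¹⁰) × 0.000251)
  delta = 0.02256 m
Convert: delta = 0.02256 m = 22.56 mm
Final answer: delta = 22.56 mm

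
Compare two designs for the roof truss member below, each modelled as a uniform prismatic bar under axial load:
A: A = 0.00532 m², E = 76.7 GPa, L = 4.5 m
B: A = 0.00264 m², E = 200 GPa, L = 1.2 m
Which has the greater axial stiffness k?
Model: a uniform prismatic bar under axial load, so k = (A·E) / L (SI units).
  A: k = (0.00532 × (7.67 × 10¹⁰)) / 4.5 = 9.068 × 10⁷ N/m = 90.68 MN/m
  B: k = (0.00264 × (2 × 10¹¹)) / 1.2 = 4.4 × 10⁸ N/m = 440 MN/m
440 MN/m > 90.68 MN/m, so B is larger.
Final answer: B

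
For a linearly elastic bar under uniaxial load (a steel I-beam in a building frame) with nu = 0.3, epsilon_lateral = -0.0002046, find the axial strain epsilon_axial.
Model: a linearly elastic bar under uniaxial load, so epsilon_lateral = -nu·epsilon_axial.
Solve for epsilon_axial: epsilon_axial = -epsilon_lateral / nu.
Substitute:
  epsilon_axial = -(-0.0002046) / 0.3
  epsilon_axial = 0.000682
Final answer: epsilon_axial = 0.000682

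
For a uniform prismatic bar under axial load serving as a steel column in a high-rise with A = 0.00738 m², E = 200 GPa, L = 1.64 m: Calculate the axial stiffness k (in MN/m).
Model: a uniform prismatic bar under axial load, so k = (A·E) / L.
Convert to SI units:
  E = 200 GPa = 2 × 10¹¹ Pa
Substitute:
  k = (0.00738 × (2 × 10¹¹)) / 1.64
  k = 9 × 10⁸ N/m
Convert: k = 9 × 10⁸ N/m = 900 MN/m
Final answer: k = 900 MN/m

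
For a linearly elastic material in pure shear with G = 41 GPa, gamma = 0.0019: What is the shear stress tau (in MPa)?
Model: a linearly elastic material in pure shear, so tau = G·gamma.
Convert to SI units:
  G = 41 GPa = 4.1 × 10¹⁰ Pa
Substitute:
  tau = (4.1 × 10¹⁰) × 0.0019
  tau = 7.79 × 10⁷ Pa
Convert: tau = 7.79 × 10⁷ Pa = 77.9 MPa
Final answer: tau = 77.9 MPa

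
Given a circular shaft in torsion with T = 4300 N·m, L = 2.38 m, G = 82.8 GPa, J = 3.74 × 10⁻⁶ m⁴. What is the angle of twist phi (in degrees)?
Model: a circular shaft in torsion, so phi = (T·L) / (G·J).
Convert to SI units:
  G = 82.8 GPa = 8.28 × 10¹⁰ Pa
Substitute:
  phi = (4300 × 2.38) / ((8.28 × 10¹⁰) × (3.74 × 10⁻⁶))
  phi = 0.03305 rad
Convert to degrees: phi = 0.03305 × 180/π = 1.894°
Final answer: phi = 1.894°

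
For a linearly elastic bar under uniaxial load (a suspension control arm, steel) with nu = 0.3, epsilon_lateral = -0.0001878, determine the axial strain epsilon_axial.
Model: a linearly elastic bar under uniaxial load, so epsilon_lateral = -nu·epsilon_axial.
Solve for epsilon_axial: epsilon_axial = -epsilon_lateral / nu.
Substitute:
  epsilon_axial = -(-0.0001878) / 0.3
  epsilon_axial = 0.000626
Final answer: epsilon_axial = 0.000626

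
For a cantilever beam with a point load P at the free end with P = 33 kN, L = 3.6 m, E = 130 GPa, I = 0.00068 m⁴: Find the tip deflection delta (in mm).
Model: a cantilever beam with a point load P at the free end, so delta = (P·L^3) / (3·E·I).
Convert to SI units:
  P = 33 kN = 33000 N
  E = 130 GPa = 1.3 × 10¹¹ Pa
Substitute:
  delta = (33000 × 3.6^3) / (3 × (1.3 × 10¹¹) × 0.00068)
  delta = 0.005806 m
Convert: delta = 0.005806 m = 5.806 mm
Final answer: delta = 5.806 mm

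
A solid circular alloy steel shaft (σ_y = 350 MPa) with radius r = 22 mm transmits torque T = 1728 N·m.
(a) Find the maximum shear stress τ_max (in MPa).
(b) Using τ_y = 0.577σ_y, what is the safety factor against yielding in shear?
(a) For a solid circular shaft, τ_max = T·r/J with J = π·r^4/2, i.e. τ_max = 2·T / (π·r^3). Convert r = 22 mm = 0.022 m.
  τ_max = (2 × 1728) / (π × 0.022^3) = 1.033 × 10⁸ Pa = 103.3 MPa
(b) τ_y = 0.577 × 350 = 201.95 MPa
  SF = τ_y/τ_max = 201.95 / 103.3 = 1.955
Final answer: (a) τ_max = 103.3 MPa, (b) SF = 1.955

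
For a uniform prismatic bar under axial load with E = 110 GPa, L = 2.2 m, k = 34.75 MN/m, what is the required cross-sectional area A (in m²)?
Model: a uniform prismatic bar under axial load, so k = (A·E) / L.
Solve for A: A = (k·L) / E.
Convert to SI units:
  E = 110 GPa = 1.1 × 10¹¹ Pa
  k = 34.75 MN/m = 3.475 × 10⁷ N/m
Substitute:
  A = ((3.475 × 10⁷) × 2.2) / (1.1 × 10¹¹)
  A = 0.000695 m²
Final answer: A = 0.000695 m²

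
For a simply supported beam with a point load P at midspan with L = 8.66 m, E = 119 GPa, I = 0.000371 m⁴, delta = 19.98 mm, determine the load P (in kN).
Model: a simply supported beam with a point load P at midspan, so delta = (P·L^3) / (48·E·I).
Solve for P: P = (48·delta·E·I) / L^3.
Convert to SI units:
  E = 119 GPa = 1.19 × 10¹¹ Pa
  delta = 19.98 mm = 0.01998 m
Substitute:
  P = (48 × 0.01998 × (1.19 × 10¹¹) × 0.000371) / 8.66^3
  P = 65190 N
Convert: P = 65190 N = 65.19 kN
Final answer: P = 65.19 kN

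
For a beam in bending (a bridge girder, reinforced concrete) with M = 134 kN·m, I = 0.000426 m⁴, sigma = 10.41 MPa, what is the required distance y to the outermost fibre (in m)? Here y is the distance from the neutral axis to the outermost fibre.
Model: a beam in bending, so sigma = (M·y) / I.
Solve for y: y = (sigma·I) / M.
Convert to SI units:
  M = 134 kN·m = 134000 N·m
  sigma = 10.41 MPa = 1.041 × 10⁷ Pa
Substitute:
  y = ((1.041 × 10⁷) × 0.000426) / 134000
  y = 0.03309 m
Final answer: y = 0.03309 m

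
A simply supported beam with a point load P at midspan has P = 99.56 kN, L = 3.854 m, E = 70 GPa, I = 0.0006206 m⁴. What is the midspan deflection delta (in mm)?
Model: a simply supported beam with a point load P at midspan, so delta = (P·L^3) / (48·E·I).
Convert to SI units:
  P = 99.56 kN = 99560 N
  E = 70 GPa = 7 × 10¹⁰ Pa
Substitute:
  delta = (99560 × 3.854^3) / (48 × (7 × 10¹⁰) × 0.0006206)
  delta = 0.002733 m
Convert: delta = 0.002733 m = 2.733 mm
Final answer: delta = 2.733 mm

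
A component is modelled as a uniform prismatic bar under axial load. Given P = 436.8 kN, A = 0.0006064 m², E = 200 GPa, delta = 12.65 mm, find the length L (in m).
Model: a uniform prismatic bar under axial load, so delta = (P·L) / (A·E).
Solve for L: L = (delta·A·E) / P.
Convert to SI units:
  P = 436.8 kN = 436800 N
  E = 200 GPa = 2 × 10¹¹ Pa
  delta = 12.65 mm = 0.01265 m
Substitute:
  L = (0.01265 × 0.0006064 × (2 × 10¹¹)) / 436800
  L = 3.512 m
Final answer: L = 3.512 m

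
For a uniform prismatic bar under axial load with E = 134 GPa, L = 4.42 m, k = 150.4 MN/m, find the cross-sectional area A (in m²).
Model: a uniform prismatic bar under axial load, so k = (A·E) / L.
Solve for A: A = (k·L) / E.
Convert to SI units:
  E = 134 GPa = 1.34 × 10¹¹ Pa
  k = 150.4 MN/m = 1.504 × 10⁸ N/m
Substitute:
  A = ((1.504 × 10⁸) × 4.42) / (1.34 × 10¹¹)
  A = 0.004961 m²
Final answer: A = 0.004961 m²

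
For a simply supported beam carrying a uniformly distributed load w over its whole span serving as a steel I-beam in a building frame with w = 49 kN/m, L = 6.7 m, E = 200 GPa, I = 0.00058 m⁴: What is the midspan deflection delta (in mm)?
Model: a simply supported beam carrying a uniformly distributed load w over its whole span, so delta = (5·w·L^4) / (384·E·I).
Convert to SI units:
  w = 49 kN/m = 49000 N/m
  E = 200 GPa = 2 × 10¹¹ Pa
Substitute:
  delta = (5 × 49000 × 6.7^4) / (384 × (2 × 10¹¹) × 0.00058)
  delta = 0.01108 m
Convert: delta = 0.01108 m = 11.08 mm
Final answer: delta = 11.08 mm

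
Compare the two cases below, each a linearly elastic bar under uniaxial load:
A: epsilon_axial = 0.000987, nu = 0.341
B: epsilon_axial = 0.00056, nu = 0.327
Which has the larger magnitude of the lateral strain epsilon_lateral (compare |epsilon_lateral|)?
Model: a linearly elastic bar under uniaxial load, so epsilon_lateral = -nu·epsilon_axial (SI units).
  A: epsilon_lateral = -(0.341 × 0.000987) = -0.0003366
  B: epsilon_lateral = -(0.327 × 0.00056) = -0.0001831
|epsilon_lateral|: A = 0.0003366, B = 0.0001831, so A is larger in magnitude.
Final answer: A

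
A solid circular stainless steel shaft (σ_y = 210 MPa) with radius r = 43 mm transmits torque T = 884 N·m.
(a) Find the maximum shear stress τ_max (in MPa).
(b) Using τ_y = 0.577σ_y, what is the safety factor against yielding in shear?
(a) For a solid circular shaft, τ_max = T·r/J with J = π·r^4/2, i.e. τ_max = 2·T / (π·r^3). Convert r = 43 mm = 0.043 m.
  τ_max = (2 × 884) / (π × 0.043^3) = 7.078 × 10⁶ Pa = 7.078 MPa
(b) τ_y = 0.577 × 210 = 121.17 MPa
  SF = τ_y/τ_max = 121.17 / 7.078 = 17.12
Final answer: (a) τ_max = 7.078 MPa, (b) SF = 17.12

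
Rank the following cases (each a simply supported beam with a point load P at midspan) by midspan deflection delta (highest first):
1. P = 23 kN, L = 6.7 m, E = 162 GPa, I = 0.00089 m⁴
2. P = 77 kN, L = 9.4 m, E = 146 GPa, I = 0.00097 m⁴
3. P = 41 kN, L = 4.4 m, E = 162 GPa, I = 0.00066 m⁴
Model: a simply supported beam with a point load P at midspan, so delta = (P·L^3) / (48·E·I) (SI units).
  Case 1: delta = (23000 × 6.7^3) / (48 × (1.62 × 10¹¹) × 0.00089) = 0.0009996 m = 0.9996 mm
  Case 2: delta = (77000 × 9.4^3) / (48 × (1.46 × 10¹¹) × 0.00097) = 0.009408 m = 9.408 mm
  Case 3: delta = (41000 × 4.4^3) / (48 × (1.62 × 10¹¹) × 0.00066) = 0.0006805 m = 0.6805 mm
Ordering: 9.408 mm (case 2) > 0.9996 mm (case 1) > 0.6805 mm (case 3)
Final answer: 2, 1, 3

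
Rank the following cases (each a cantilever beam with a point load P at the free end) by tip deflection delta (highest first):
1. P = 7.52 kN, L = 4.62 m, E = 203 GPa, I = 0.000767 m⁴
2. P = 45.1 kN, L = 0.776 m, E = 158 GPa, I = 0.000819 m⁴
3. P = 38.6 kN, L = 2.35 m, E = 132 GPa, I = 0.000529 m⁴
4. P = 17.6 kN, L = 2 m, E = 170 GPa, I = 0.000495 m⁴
Model: a cantilever beam with a point load P at the free end, so delta = (P·L^3) / (3·E·I) (SI units).
  Case 1: delta = (7520 × 4.62^3) / (3 × (2.03 × 10¹¹) × 0.000767) = 0.001588 m = 1.588 mm
  Case 2: delta = (45100 × 0.776^3) / (3 × (1.58 × 10¹¹) × 0.000819) = 5.429 × 10⁻⁵ m = 0.05429 mm
  Case 3: delta = (38600 × 2.35^3) / (3 × (1.32 × 10¹¹) × 0.000529) = 0.002391 m = 2.391 mm
  Case 4: delta = (17600 × 2^3) / (3 × (1.7 × 10¹¹) × 0.000495) = 0.0005577 m = 0.5577 mm
Ordering: 2.391 mm (case 3) > 1.588 mm (case 1) > 0.5577 mm (case 4) > 0.05429 mm (case 2)
Final answer: 3, 1, 4, 2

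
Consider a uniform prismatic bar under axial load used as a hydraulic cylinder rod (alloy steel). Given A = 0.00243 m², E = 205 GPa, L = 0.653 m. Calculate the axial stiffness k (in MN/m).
Model: a uniform prismatic bar under axial load, so k = (A·E) / L.
Convert to SI units:
  E = 205 GPa = 2.05 × 10¹¹ Pa
Substitute:
  k = (0.00243 × (2.05 × 10¹¹)) / 0.653
  k = 7.629 × 10⁸ N/m
Convert: k = 7.629 × 10⁸ N/m = 762.9 MN/m
Final answer: k = 762.9 MN/m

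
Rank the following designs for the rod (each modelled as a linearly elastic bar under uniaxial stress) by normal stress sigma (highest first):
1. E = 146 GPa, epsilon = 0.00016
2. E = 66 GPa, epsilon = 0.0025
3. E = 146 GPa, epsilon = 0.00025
Model: a linearly elastic bar under uniaxial stress, so sigma = E·epsilon (SI units).
  Case 1: sigma = (1.46 × 10¹¹) × 0.00016 = 2.336 × 10⁷ Pa = 23.36 MPa
  Case 2: sigma = (6.6 × 10¹⁰) × 0.0025 = 1.65 × 10⁸ Pa = 165 MPa
  Case 3: sigma = (1.46 × 10¹¹) × 0.00025 = 3.65 × 10⁷ Pa = 36.5 MPa
Ordering: 165 MPa (case 2) > 36.5 MPa (case 3) > 23.36 MPa (case 1)
Final answer: 2, 3, 1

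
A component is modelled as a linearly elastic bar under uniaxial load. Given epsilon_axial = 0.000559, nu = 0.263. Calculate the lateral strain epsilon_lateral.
Model: a linearly elastic bar under uniaxial load, so epsilon_lateral = -nu·epsilon_axial.
Substitute:
  epsilon_lateral = -(0.263 × 0.000559)
  epsilon_lateral = -0.000147
Final answer: epsilon_lateral = -0.000147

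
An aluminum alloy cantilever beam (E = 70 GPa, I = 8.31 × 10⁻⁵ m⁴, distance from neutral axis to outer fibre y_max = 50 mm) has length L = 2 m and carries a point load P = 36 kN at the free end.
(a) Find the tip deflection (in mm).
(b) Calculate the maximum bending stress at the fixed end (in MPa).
(a) Tip deflection of a cantilever with an end point load: δ = P·L^3 / (3·E·I). Convert P = 36 kN = 36000 N, E = 70 GPa = 7 × 10¹⁰ Pa.
  δ = (36000 × 2^3) / (3 × (7 × 10¹⁰) × (8.31 × 10⁻⁵)) = 0.0165 m = 16.5 mm
(b) Maximum bending moment at the fixed end: M = P·L = 36000 × 2 = 72000 N·m. Convert y_max = 50 mm = 0.05 m.
  σ = M·y_max / I = (72000 × 0.05) / (8.31 × 10⁻⁵) = 4.332 × 10⁷ Pa = 43.32 MPa
Final answer: (a) δ = 16.5 mm, (b) σ = 43.32 MPa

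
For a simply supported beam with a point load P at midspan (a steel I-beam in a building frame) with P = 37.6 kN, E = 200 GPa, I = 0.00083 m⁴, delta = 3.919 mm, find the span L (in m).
Model: a simply supported beam with a point load P at midspan, so delta = (P·L^3) / (48·E·I).
Solve for L: L = ((48·delta·E·I) / P)^(1/3).
Convert to SI units:
  P = 37.6 kN = 37600 N
  E = 200 GPa = 2 × 10¹¹ Pa
  delta = 3.919 mm = 0.003919 m
Substitute:
  L = ((48 × 0.003919 × (2 × 10¹¹) × 0.00083) / 37600)^(1/3)
  L = 9.4 m
Final answer: L = 9.4 m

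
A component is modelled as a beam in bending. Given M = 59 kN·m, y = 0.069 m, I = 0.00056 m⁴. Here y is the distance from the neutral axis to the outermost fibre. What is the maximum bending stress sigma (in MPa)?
Model: a beam in bending, so sigma = (M·y) / I.
Convert to SI units:
  M = 59 kN·m = 59000 N·m
Substitute:
  sigma = (59000 × 0.069) / 0.00056
  sigma = 7.27 × 10⁶ Pa
Convert: sigma = 7.27 × 10⁶ Pa = 7.27 MPa
Final answer: sigma = 7.27 MPa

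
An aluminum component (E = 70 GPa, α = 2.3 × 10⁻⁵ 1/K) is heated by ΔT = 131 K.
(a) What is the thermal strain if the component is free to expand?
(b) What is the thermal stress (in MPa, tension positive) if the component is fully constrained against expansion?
(a) Free thermal strain ε_th = α·ΔT = (2.3 × 10⁻⁵) × 131 = 0.003013
(b) Fully constrained, the expansion is suppressed, so σ = -E·α·ΔT. Convert E = 70 GPa = 7 × 10¹⁰ Pa.
  σ = -(7 × 10¹⁰) × (2.3 × 10⁻⁵) × 131 = -2.109 × 10⁸ Pa = -210.9 MPa (compressive)
Final answer: (a) ε_th = 0.003013, (b) σ = -210.9 MPa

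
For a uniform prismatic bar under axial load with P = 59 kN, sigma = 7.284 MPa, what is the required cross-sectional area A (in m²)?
Model: a uniform prismatic bar under axial load, so sigma = P / A.
Solve for A: A = P / sigma.
Convert to SI units:
  P = 59 kN = 59000 N
  sigma = 7.284 MPa = 7.284 × 10⁶ Pa
Substitute:
  A = 59000 / (7.284 × 10⁶)
  A = 0.0081 m²
Final answer: A = 0.0081 m²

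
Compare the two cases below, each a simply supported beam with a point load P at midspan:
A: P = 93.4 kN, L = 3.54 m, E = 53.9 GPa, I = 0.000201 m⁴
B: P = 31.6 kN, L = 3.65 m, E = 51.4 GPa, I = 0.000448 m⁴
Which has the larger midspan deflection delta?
Model: a simply supported beam with a point load P at midspan, so delta = (P·L^3) / (48·E·I) (SI units).
  A: delta = (93400 × 3.54^3) / (48 × (5.39 × 10¹⁰) × 0.000201) = 0.007968 m = 7.968 mm
  B: delta = (31600 × 3.65^3) / (48 × (5.14 × 10¹⁰) × 0.000448) = 0.00139 m = 1.39 mm
7.968 mm > 1.39 mm, so A is larger.
Final answer: A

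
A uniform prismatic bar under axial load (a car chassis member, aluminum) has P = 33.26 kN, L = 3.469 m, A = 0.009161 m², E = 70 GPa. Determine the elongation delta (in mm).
Model: a uniform prismatic bar under axial load, so delta = (P·L) / (A·E).
Convert to SI units:
  P = 33.26 kN = 33260 N
  E = 70 GPa = 7 × 10¹⁰ Pa
Substitute:
  delta = (33260 × 3.469) / (0.009161 × (7 × 10¹⁰))
  delta = 0.0001799 m
Convert: delta = 0.0001799 m = 0.1799 mm
Final answer: delta = 0.1799 mm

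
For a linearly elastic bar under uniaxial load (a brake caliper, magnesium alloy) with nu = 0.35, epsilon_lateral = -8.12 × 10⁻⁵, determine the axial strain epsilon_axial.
Model: a linearly elastic bar under uniaxial load, so epsilon_lateral = -nu·epsilon_axial.
Solve for epsilon_axial: epsilon_axial = -epsilon_lateral / nu.
Substitute:
  epsilon_axial = -(-8.12 × 10⁻⁵) / 0.35
  epsilon_axial = 0.000232
Final answer: epsilon_axial = 0.000232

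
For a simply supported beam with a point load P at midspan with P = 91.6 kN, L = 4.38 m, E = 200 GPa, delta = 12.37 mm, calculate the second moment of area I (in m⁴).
Model: a simply supported beam with a point load P at midspan, so delta = (P·L^3) / (48·E·I).
Solve for I: I = (P·L^3) / (48·delta·E).
Convert to SI units:
  P = 91.6 kN = 91600 N
  E = 200 GPa = 2 × 10¹¹ Pa
  delta = 12.37 mm = 0.01237 m
Substitute:
  I = (91600 × 4.38^3) / (48 × 0.01237 × (2 × 10¹¹))
  I = 6.482 × 10⁻⁵ m⁴
Final answer: I = 6.482 × 10⁻⁵ m⁴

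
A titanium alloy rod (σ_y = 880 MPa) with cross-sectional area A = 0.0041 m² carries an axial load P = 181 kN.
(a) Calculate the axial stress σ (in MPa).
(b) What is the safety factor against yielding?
(a) Axial stress σ = P/A. Convert P = 181 kN = 181000 N.
  σ = 181000 / 0.0041 = 4.415 × 10⁷ Pa = 44.15 MPa
(b) Safety factor SF = σ_y/σ = 880 / 44.15 = 19.93
Final answer: (a) σ = 44.15 MPa, (b) SF = 19.93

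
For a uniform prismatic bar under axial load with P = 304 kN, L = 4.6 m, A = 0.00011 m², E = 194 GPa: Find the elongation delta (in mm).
Model: a uniform prismatic bar under axial load, so delta = (P·L) / (A·E).
Convert to SI units:
  P = 304 kN = 304000 N
  E = 194 GPa = 1.94 × 10¹¹ Pa
Substitute:
  delta = (304000 × 4.6) / (0.00011 × (1.94 × 10¹¹))
  delta = 0.06553 m
Convert: delta = 0.06553 m = 65.53 mm
Final answer: delta = 65.53 mm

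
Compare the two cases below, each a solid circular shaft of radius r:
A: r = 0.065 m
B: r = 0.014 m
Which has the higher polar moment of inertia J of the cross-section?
Model: a solid circular shaft of radius r, so J = (π·r^4) / 2 (SI units).
  A: J = (π × 0.065^4) / 2 = 2.804 × 10⁻⁵ m⁴
  B: J = (π × 0.014^4) / 2 = 6.034 × 10⁻⁸ m⁴
2.804 × 10⁻⁵ m⁴ > 6.034 × 10⁻⁸ m⁴, so A is larger.
Final answer: A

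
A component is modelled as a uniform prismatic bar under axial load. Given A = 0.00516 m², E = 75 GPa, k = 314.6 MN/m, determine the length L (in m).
Model: a uniform prismatic bar under axial load, so k = (A·E) / L.
Solve for L: L = (A·E) / k.
Convert to SI units:
  E = 75 GPa = 7.5 × 10¹⁰ Pa
  k = 314.6 MN/m = 3.146 × 10⁸ N/m
Substitute:
  L = (0.00516 × (7.5 × 10¹⁰)) / (3.146 × 10⁸)
  L = 1.23 m
Final answer: L = 1.23 m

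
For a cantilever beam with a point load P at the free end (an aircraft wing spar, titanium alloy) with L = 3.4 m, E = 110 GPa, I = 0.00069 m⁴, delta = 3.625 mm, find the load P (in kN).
Model: a cantilever beam with a point load P at the free end, so delta = (P·L^3) / (3·E·I).
Solve for P: P = (3·delta·E·I) / L^3.
Convert to SI units:
  E = 110 GPa = 1.1 × 10¹¹ Pa
  delta = 3.625 mm = 0.003625 m
Substitute:
  P = (3 × 0.003625 × (1.1 × 10¹¹) × 0.00069) / 3.4^3
  P = 21000 N
Convert: P = 21000 N = 21 kN
Final answer: P = 21 kN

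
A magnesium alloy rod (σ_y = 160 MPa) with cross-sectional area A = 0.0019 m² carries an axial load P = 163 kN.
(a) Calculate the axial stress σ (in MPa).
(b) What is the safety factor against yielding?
(a) Axial stress σ = P/A. Convert P = 163 kN = 163000 N.
  σ = 163000 / 0.0019 = 8.579 × 10⁷ Pa = 85.79 MPa
(b) Safety factor SF = σ_y/σ = 160 / 85.79 = 1.865
Final answer: (a) σ = 85.79 MPa, (b) SF = 1.865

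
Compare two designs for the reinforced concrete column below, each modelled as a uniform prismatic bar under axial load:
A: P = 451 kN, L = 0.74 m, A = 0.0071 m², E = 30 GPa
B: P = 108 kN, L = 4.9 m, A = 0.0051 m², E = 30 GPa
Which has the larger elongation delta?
Model: a uniform prismatic bar under axial load, so delta = (P·L) / (A·E) (SI units).
  A: delta = (451000 × 0.74) / (0.0071 × (3 × 10¹⁰)) = 0.001567 m = 1.567 mm
  B: delta = (108000 × 4.9) / (0.0051 × (3 × 10¹⁰)) = 0.003459 m = 3.459 mm
3.459 mm > 1.567 mm, so B is larger.
Final answer: B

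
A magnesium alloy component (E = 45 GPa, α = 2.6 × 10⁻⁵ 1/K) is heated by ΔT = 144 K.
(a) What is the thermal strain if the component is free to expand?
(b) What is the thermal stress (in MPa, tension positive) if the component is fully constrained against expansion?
(a) Free thermal strain ε_th = α·ΔT = (2.6 × 10⁻⁵) × 144 = 0.003744
(b) Fully constrained, the expansion is suppressed, so σ = -E·α·ΔT. Convert E = 45 GPa = 4.5 × 10¹⁰ Pa.
  σ = -(4.5 × 10¹⁰) × (2.6 × 10⁻⁵) × 144 = -1.685 × 10⁸ Pa = -168.5 MPa (compressive)
Final answer: (a) ε_th = 0.003744, (b) σ = -168.5 MPa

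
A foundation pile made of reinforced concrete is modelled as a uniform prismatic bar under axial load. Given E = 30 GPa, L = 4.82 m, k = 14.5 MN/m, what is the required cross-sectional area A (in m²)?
Model: a uniform prismatic bar under axial load, so k = (A·E) / L.
Solve for A: A = (k·L) / E.
Convert to SI units:
  E = 30 GPa = 3 × 10¹⁰ Pa
  k = 14.5 MN/m = 1.45 × 10⁷ N/m
Substitute:
  A = ((1.45 × 10⁷) × 4.82) / (3 × 10¹⁰)
  A = 0.00233 m²
Final answer: A = 0.00233 m²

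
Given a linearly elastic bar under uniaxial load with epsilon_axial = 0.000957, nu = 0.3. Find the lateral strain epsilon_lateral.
Model: a linearly elastic bar under uniaxial load, so epsilon_lateral = -nu·epsilon_axial.
Substitute:
  epsilon_lateral = -(0.3 × 0.000957)
  epsilon_lateral = -0.0002871
Final answer: epsilon_lateral = -0.0002871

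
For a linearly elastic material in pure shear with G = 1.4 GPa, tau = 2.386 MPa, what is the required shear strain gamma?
Model: a linearly elastic material in pure shear, so tau = G·gamma.
Solve for gamma: gamma = tau / G.
Convert to SI units:
  G = 1.4 GPa = 1.4 × 10⁹ Pa
  tau = 2.386 MPa = 2.386 × 10⁶ Pa
Substitute:
  gamma = (2.386 × 10⁶) / (1.4 × 10⁹)
  gamma = 0.001704
Final answer: gamma = 0.001704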